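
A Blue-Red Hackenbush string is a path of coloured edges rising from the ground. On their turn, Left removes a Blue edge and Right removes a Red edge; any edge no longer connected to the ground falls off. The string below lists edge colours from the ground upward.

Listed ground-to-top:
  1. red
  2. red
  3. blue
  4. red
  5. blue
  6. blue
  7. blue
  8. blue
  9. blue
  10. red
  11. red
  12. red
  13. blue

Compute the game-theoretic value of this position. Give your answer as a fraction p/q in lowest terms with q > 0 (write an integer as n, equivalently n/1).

Build g(s[:k]) for k = 1..13, string s = red red blue red blue blue blue blue blue red red red blue.
step 1: add red to get r; options L={  } R={ 0 } -> -1
step 2: add red to get rr; options L={  } R={ -1, 0 } -> -2
step 3: add blue to get rrb; options L={ -2 } R={ -1, 0 } -> -3/2
step 4: add red to get rrbr; options L={ -2 } R={ -3/2, -1, 0 } -> -7/4
step 5: add blue to get rrbrb; options L={ -2, -7/4 } R={ -3/2, -1, 0 } -> -13/8
step 6: add blue to get rrbrbb; options L={ -2, -7/4, -13/8 } R={ -3/2, -1, 0 } -> -25/16
step 7: add blue to get rrbrbbb; options L={ -2, -7/4, -13/8, -25/16 } R={ -3/2, -1, 0 } -> -49/32
step 8: add blue to get rrbrbbbb; options L={ -2, -7/4, -13/8, -25/16, -49/32 } R={ -3/2, -1, 0 } -> -97/64
step 9: add blue to get rrbrbbbbb; options L={ -2, -7/4, -13/8, -25/16, -49/32, -97/64 } R={ -3/2, -1, 0 } -> -193/128
step 10: add red to get rrbrbbbbbr; options L={ -2, -7/4, -13/8, -25/16, -49/32, -97/64 } R={ -193/128, -3/2, -1, 0 } -> -387/256
step 11: add red to get rrbrbbbbbrr; options L={ -2, -7/4, -13/8, -25/16, -49/32, -97/64 } R={ -387/256, -193/128, -3/2, -1, 0 } -> -775/512
step 12: add red to get rrbrbbbbbrrr; options L={ -2, -7/4, -13/8, -25/16, -49/32, -97/64 } R={ -775/512, -387/256, -193/128, -3/2, -1, 0 } -> -1551/1024
step 13: add blue to get rrbrbbbbbrrrb; options L={ -2, -7/4, -13/8, -25/16, -49/32, -97/64, -1551/1024 } R={ -775/512, -387/256, -193/128, -3/2, -1, 0 } -> -3101/2048

-3101/2048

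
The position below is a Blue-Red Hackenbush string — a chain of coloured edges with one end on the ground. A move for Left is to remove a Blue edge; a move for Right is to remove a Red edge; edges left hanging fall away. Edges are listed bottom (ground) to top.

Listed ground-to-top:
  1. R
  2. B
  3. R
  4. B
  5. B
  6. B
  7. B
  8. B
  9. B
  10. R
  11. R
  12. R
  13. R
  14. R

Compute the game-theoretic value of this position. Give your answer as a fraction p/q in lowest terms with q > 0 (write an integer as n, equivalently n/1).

Build v(s[:k]) for k = 1..14, string s = R B R B B B B B B R R R R R.
step 1: add R to get R; options L={ none } R={ 0 } → -1
step 2: add B to get RB; options L={ -1 } R={ 0 } → -1/2
step 3: add R to get RBR; options L={ -1 } R={ -1/2; 0 } → -3/4
step 4: add B to get RBRB; options L={ -1; -3/4 } R={ -1/2; 0 } → -5/8
step 5: add B to get RBRBB; options L={ -1; -3/4; -5/8 } R={ -1/2; 0 } → -9/16
step 6: add B to get RBRBBB; options L={ -1; -3/4; -5/8; -9/16 } R={ -1/2; 0 } → -17/32
step 7: add B to get RBRBBBB; options L={ -1; -3/4; -5/8; -9/16; -17/32 } R={ -1/2; 0 } → -33/64
step 8: add B to get RBRBBBBB; options L={ -1; -3/4; -5/8; -9/16; -17/32; -33/64 } R={ -1/2; 0 } → -65/128
step 9: add B to get RBRBBBBBB; options L={ -1; -3/4; -5/8; -9/16; -17/32; -33/64; -65/128 } R={ -1/2; 0 } → -129/256
step 10: add R to get RBRBBBBBBR; options L={ -1; -3/4; -5/8; -9/16; -17/32; -33/64; -65/128 } R={ -129/256; -1/2; 0 } → -259/512
step 11: add R to get RBRBBBBBBRR; options L={ -1; -3/4; -5/8; -9/16; -17/32; -33/64; -65/128 } R={ -259/512; -129/256; -1/2; 0 } → -519/1024
step 12: add R to get RBRBBBBBBRRR; options L={ -1; -3/4; -5/8; -9/16; -17/32; -33/64; -65/128 } R={ -519/1024; -259/512; -129/256; -1/2; 0 } → -1039/2048
step 13: add R to get RBRBBBBBBRRRR; options L={ -1; -3/4; -5/8; -9/16; -17/32; -33/64; -65/128 } R={ -1039/2048; -519/1024; -259/512; -129/256; -1/2; 0 } → -2079/4096
step 14: add R to get RBRBBBBBBRRRRR; options L={ -1; -3/4; -5/8; -9/16; -17/32; -33/64; -65/128 } R={ -2079/4096; -1039/2048; -519/1024; -259/512; -129/256; -1/2; 0 } → -4159/8192

-4159/8192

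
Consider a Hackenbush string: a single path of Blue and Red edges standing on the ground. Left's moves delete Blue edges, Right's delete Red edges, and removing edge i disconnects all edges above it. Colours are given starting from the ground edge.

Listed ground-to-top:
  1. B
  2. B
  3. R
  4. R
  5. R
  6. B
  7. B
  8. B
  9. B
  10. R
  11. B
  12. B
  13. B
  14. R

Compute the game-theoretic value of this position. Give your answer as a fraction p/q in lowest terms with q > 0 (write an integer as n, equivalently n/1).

5085/4096

Prefix values for B B R R R B B B B R B B B R via {L|R} + simplicity:
v_1 [B]  L=[0]  R=[·]  so 1
v_2 [BB]  L=[0,1]  R=[·]  so 2
v_3 [BBR]  L=[0,1]  R=[2]  so 3/2
v_4 [BBRR]  L=[0,1]  R=[3/2,2]  so 5/4
v_5 [BBRRR]  L=[0,1]  R=[5/4,3/2,2]  so 9/8
v_6 [BBRRRB]  L=[0,1,9/8]  R=[5/4,3/2,2]  so 19/16
v_7 [BBRRRBB]  L=[0,1,9/8,19/16]  R=[5/4,3/2,2]  so 39/32
v_8 [BBRRRBBB]  L=[0,1,9/8,19/16,39/32]  R=[5/4,3/2,2]  so 79/64
v_9 [BBRRRBBBB]  L=[0,1,9/8,19/16,39/32,79/64]  R=[5/4,3/2,2]  so 159/128
v_10 [BBRRRBBBBR]  L=[0,1,9/8,19/16,39/32,79/64]  R=[159/128,5/4,3/2,2]  so 317/256
v_11 [BBRRRBBBBRB]  L=[0,1,9/8,19/16,39/32,79/64,317/256]  R=[159/128,5/4,3/2,2]  so 635/512
v_12 [BBRRRBBBBRBB]  L=[0,1,9/8,19/16,39/32,79/64,317/256,635/512]  R=[159/128,5/4,3/2,2]  so 1271/1024
v_13 [BBRRRBBBBRBBB]  L=[0,1,9/8,19/16,39/32,79/64,317/256,635/512,1271/1024]  R=[159/128,5/4,3/2,2]  so 2543/2048
v_14 [BBRRRBBBBRBBBR]  L=[0,1,9/8,19/16,39/32,79/64,317/256,635/512,1271/1024]  R=[2543/2048,159/128,5/4,3/2,2]  so 5085/4096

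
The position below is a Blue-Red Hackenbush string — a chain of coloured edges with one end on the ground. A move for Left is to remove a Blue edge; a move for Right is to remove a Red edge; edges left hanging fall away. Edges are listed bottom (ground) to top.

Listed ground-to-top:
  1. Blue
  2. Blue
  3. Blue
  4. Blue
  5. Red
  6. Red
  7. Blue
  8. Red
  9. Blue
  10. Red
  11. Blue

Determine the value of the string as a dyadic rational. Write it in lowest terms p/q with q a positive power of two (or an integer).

427/128

Recurse on prefixes of the 11-edge string Blue Blue Blue Blue Red Red Blue Red Blue Red Blue:
1 of 11 · B · max L 0 · min R +∞ → 1
2 of 11 · BB · max L 1 · min R +∞ → 2
3 of 11 · BBB · max L 2 · min R +∞ → 3
4 of 11 · BBBB · max L 3 · min R +∞ → 4
5 of 11 · BBBBR · max L 3 · min R 4 → 7/2
6 of 11 · BBBBRR · max L 3 · min R 7/2 → 13/4
7 of 11 · BBBBRRB · max L 13/4 · min R 7/2 → 27/8
8 of 11 · BBBBRRBR · max L 13/4 · min R 27/8 → 53/16
9 of 11 · BBBBRRBRB · max L 53/16 · min R 27/8 → 107/32
10 of 11 · BBBBRRBRBR · max L 53/16 · min R 107/32 → 213/64
11 of 11 · BBBBRRBRBRB · max L 213/64 · min R 107/32 → 427/128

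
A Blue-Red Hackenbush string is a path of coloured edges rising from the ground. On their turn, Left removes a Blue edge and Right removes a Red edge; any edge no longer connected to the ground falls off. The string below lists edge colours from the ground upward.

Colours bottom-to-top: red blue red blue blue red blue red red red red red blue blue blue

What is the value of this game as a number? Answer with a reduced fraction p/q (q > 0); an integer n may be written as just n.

-9713/16384

1 of 15 · r · max L −∞ · min R 0 so -1
2 of 15 · rb · max L -1 · min R 0 so -1/2
3 of 15 · rbr · max L -1 · min R -1/2 so -3/4
4 of 15 · rbrb · max L -3/4 · min R -1/2 so -5/8
5 of 15 · rbrbb · max L -5/8 · min R -1/2 so -9/16
6 of 15 · rbrbbr · max L -5/8 · min R -9/16 so -19/32
7 of 15 · rbrbbrb · max L -19/32 · min R -9/16 so -37/64
8 of 15 · rbrbbrbr · max L -19/32 · min R -37/64 so -75/128
9 of 15 · rbrbbrbrr · max L -19/32 · min R -75/128 so -151/256
10 of 15 · rbrbbrbrrr · max L -19/32 · min R -151/256 so -303/512
11 of 15 · rbrbbrbrrrr · max L -19/32 · min R -303/512 so -607/1024
12 of 15 · rbrbbrbrrrrr · max L -19/32 · min R -607/1024 so -1215/2048
13 of 15 · rbrbbrbrrrrrb · max L -1215/2048 · min R -607/1024 so -2429/4096
14 of 15 · rbrbbrbrrrrrbb · max L -2429/4096 · min R -607/1024 so -4857/8192
15 of 15 · rbrbbrbrrrrrbbb · max L -4857/8192 · min R -607/1024 so -9713/16384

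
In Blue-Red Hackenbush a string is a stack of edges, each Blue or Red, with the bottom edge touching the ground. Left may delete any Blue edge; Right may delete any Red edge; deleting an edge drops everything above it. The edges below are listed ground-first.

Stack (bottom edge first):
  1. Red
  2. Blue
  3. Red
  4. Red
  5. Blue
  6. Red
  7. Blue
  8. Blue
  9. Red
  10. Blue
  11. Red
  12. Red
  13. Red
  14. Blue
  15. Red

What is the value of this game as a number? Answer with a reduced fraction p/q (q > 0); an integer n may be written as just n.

-13499/16384

step 1: add Red to get R; options L={  } R={ 0 } ⇒ -1
step 2: add Blue to get RB; options L={ -1 } R={ 0 } ⇒ -1/2
step 3: add Red to get RBR; options L={ -1 } R={ -1/2, 0 } ⇒ -3/4
step 4: add Red to get RBRR; options L={ -1 } R={ -3/4, -1/2, 0 } ⇒ -7/8
step 5: add Blue to get RBRRB; options L={ -1, -7/8 } R={ -3/4, -1/2, 0 } ⇒ -13/16
step 6: add Red to get RBRRBR; options L={ -1, -7/8 } R={ -13/16, -3/4, -1/2, 0 } ⇒ -27/32
step 7: add Blue to get RBRRBRB; options L={ -1, -7/8, -27/32 } R={ -13/16, -3/4, -1/2, 0 } ⇒ -53/64
step 8: add Blue to get RBRRBRBB; options L={ -1, -7/8, -27/32, -53/64 } R={ -13/16, -3/4, -1/2, 0 } ⇒ -105/128
step 9: add Red to get RBRRBRBBR; options L={ -1, -7/8, -27/32, -53/64 } R={ -105/128, -13/16, -3/4, -1/2, 0 } ⇒ -211/256
step 10: add Blue to get RBRRBRBBRB; options L={ -1, -7/8, -27/32, -53/64, -211/256 } R={ -105/128, -13/16, -3/4, -1/2, 0 } ⇒ -421/512
step 11: add Red to get RBRRBRBBRBR; options L={ -1, -7/8, -27/32, -53/64, -211/256 } R={ -421/512, -105/128, -13/16, -3/4, -1/2, 0 } ⇒ -843/1024
step 12: add Red to get RBRRBRBBRBRR; options L={ -1, -7/8, -27/32, -53/64, -211/256 } R={ -843/1024, -421/512, -105/128, -13/16, -3/4, -1/2, 0 } ⇒ -1687/2048
step 13: add Red to get RBRRBRBBRBRRR; options L={ -1, -7/8, -27/32, -53/64, -211/256 } R={ -1687/2048, -843/1024, -421/512, -105/128, -13/16, -3/4, -1/2, 0 } ⇒ -3375/4096
step 14: add Blue to get RBRRBRBBRBRRRB; options L={ -1, -7/8, -27/32, -53/64, -211/256, -3375/4096 } R={ -1687/2048, -843/1024, -421/512, -105/128, -13/16, -3/4, -1/2, 0 } ⇒ -6749/8192
step 15: add Red to get RBRRBRBBRBRRRBR; options L={ -1, -7/8, -27/32, -53/64, -211/256, -3375/4096 } R={ -6749/8192, -1687/2048, -843/1024, -421/512, -105/128, -13/16, -3/4, -1/2, 0 } ⇒ -13499/16384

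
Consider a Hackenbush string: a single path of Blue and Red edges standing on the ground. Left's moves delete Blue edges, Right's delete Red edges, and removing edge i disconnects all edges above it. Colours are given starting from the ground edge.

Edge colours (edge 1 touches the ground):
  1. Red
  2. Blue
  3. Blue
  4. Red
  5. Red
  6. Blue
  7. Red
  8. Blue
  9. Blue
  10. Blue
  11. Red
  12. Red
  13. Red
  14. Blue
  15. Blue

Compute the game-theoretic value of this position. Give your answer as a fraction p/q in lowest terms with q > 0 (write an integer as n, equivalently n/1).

step 1: add Red to get R; options L={ (no moves) } R={ 0 } gives -1
step 2: add Blue to get RB; options L={ -1 } R={ 0 } gives -1/2
step 3: add Blue to get RBB; options L={ -1,-1/2 } R={ 0 } gives -1/4
step 4: add Red to get RBBR; options L={ -1,-1/2 } R={ -1/4,0 } gives -3/8
step 5: add Red to get RBBRR; options L={ -1,-1/2 } R={ -3/8,-1/4,0 } gives -7/16
step 6: add Blue to get RBBRRB; options L={ -1,-1/2,-7/16 } R={ -3/8,-1/4,0 } gives -13/32
step 7: add Red to get RBBRRBR; options L={ -1,-1/2,-7/16 } R={ -13/32,-3/8,-1/4,0 } gives -27/64
step 8: add Blue to get RBBRRBRB; options L={ -1,-1/2,-7/16,-27/64 } R={ -13/32,-3/8,-1/4,0 } gives -53/128
step 9: add Blue to get RBBRRBRBB; options L={ -1,-1/2,-7/16,-27/64,-53/128 } R={ -13/32,-3/8,-1/4,0 } gives -105/256
step 10: add Blue to get RBBRRBRBBB; options L={ -1,-1/2,-7/16,-27/64,-53/128,-105/256 } R={ -13/32,-3/8,-1/4,0 } gives -209/512
step 11: add Red to get RBBRRBRBBBR; options L={ -1,-1/2,-7/16,-27/64,-53/128,-105/256 } R={ -209/512,-13/32,-3/8,-1/4,0 } gives -419/1024
step 12: add Red to get RBBRRBRBBBRR; options L={ -1,-1/2,-7/16,-27/64,-53/128,-105/256 } R={ -419/1024,-209/512,-13/32,-3/8,-1/4,0 } gives -839/2048
step 13: add Red to get RBBRRBRBBBRRR; options L={ -1,-1/2,-7/16,-27/64,-53/128,-105/256 } R={ -839/2048,-419/1024,-209/512,-13/32,-3/8,-1/4,0 } gives -1679/4096
step 14: add Blue to get RBBRRBRBBBRRRB; options L={ -1,-1/2,-7/16,-27/64,-53/128,-105/256,-1679/4096 } R={ -839/2048,-419/1024,-209/512,-13/32,-3/8,-1/4,0 } gives -3357/8192
step 15: add Blue to get RBBRRBRBBBRRRBB; options L={ -1,-1/2,-7/16,-27/64,-53/128,-105/256,-1679/4096,-3357/8192 } R={ -839/2048,-419/1024,-209/512,-13/32,-3/8,-1/4,0 } gives -6713/16384

-6713/16384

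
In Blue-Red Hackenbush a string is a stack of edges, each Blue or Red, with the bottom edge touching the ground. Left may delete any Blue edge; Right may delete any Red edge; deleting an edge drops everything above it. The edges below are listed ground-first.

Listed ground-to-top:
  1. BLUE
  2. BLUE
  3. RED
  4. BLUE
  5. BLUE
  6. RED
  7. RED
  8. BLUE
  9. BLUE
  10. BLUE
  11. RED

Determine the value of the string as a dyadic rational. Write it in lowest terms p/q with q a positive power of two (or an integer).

1 of 11 · B · max L 0 · min R +∞ gives 1
2 of 11 · BB · max L 1 · min R +∞ gives 2
3 of 11 · BBR · max L 1 · min R 2 gives 3/2
4 of 11 · BBRB · max L 3/2 · min R 2 gives 7/4
5 of 11 · BBRBB · max L 7/4 · min R 2 gives 15/8
6 of 11 · BBRBBR · max L 7/4 · min R 15/8 gives 29/16
7 of 11 · BBRBBRR · max L 7/4 · min R 29/16 gives 57/32
8 of 11 · BBRBBRRB · max L 57/32 · min R 29/16 gives 115/64
9 of 11 · BBRBBRRBB · max L 115/64 · min R 29/16 gives 231/128
10 of 11 · BBRBBRRBBB · max L 231/128 · min R 29/16 gives 463/256
11 of 11 · BBRBBRRBBBR · max L 231/128 · min R 463/256 gives 925/512

925/512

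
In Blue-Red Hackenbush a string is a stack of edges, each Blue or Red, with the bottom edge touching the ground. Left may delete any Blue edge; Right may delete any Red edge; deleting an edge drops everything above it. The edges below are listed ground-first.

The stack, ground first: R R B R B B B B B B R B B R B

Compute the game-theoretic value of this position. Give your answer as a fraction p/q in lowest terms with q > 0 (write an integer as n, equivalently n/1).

edge 1 of 15 (R): { — | 0 } so -1
edge 2 of 15 (R): { — | -1; 0 } so -2
edge 3 of 15 (B): { -2 | -1; 0 } so -3/2
edge 4 of 15 (R): { -2 | -3/2; -1; 0 } so -7/4
edge 5 of 15 (B): { -2; -7/4 | -3/2; -1; 0 } so -13/8
edge 6 of 15 (B): { -2; -7/4; -13/8 | -3/2; -1; 0 } so -25/16
edge 7 of 15 (B): { -2; -7/4; -13/8; -25/16 | -3/2; -1; 0 } so -49/32
edge 8 of 15 (B): { -2; -7/4; -13/8; -25/16; -49/32 | -3/2; -1; 0 } so -97/64
edge 9 of 15 (B): { -2; -7/4; -13/8; -25/16; -49/32; -97/64 | -3/2; -1; 0 } so -193/128
edge 10 of 15 (B): { -2; -7/4; -13/8; -25/16; -49/32; -97/64; -193/128 | -3/2; -1; 0 } so -385/256
edge 11 of 15 (R): { -2; -7/4; -13/8; -25/16; -49/32; -97/64; -193/128 | -385/256; -3/2; -1; 0 } so -771/512
edge 12 of 15 (B): { -2; -7/4; -13/8; -25/16; -49/32; -97/64; -193/128; -771/512 | -385/256; -3/2; -1; 0 } so -1541/1024
edge 13 of 15 (B): { -2; -7/4; -13/8; -25/16; -49/32; -97/64; -193/128; -771/512; -1541/1024 | -385/256; -3/2; -1; 0 } so -3081/2048
edge 14 of 15 (R): { -2; -7/4; -13/8; -25/16; -49/32; -97/64; -193/128; -771/512; -1541/1024 | -3081/2048; -385/256; -3/2; -1; 0 } so -6163/4096
edge 15 of 15 (B): { -2; -7/4; -13/8; -25/16; -49/32; -97/64; -193/128; -771/512; -1541/1024; -6163/4096 | -3081/2048; -385/256; -3/2; -1; 0 } so -12325/8192

-12325/8192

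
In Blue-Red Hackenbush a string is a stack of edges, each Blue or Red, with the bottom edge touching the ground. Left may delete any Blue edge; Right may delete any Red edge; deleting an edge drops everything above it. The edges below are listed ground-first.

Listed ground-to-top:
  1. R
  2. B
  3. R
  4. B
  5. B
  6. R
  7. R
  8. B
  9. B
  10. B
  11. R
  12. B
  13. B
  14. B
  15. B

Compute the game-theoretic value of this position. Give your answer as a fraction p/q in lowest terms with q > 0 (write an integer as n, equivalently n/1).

-9761/16384

edge 1 of 15 (R): { — | 0 } ⇒ -1
edge 2 of 15 (B): { -1 | 0 } ⇒ -1/2
edge 3 of 15 (R): { -1 | -1/2; 0 } ⇒ -3/4
edge 4 of 15 (B): { -1; -3/4 | -1/2; 0 } ⇒ -5/8
edge 5 of 15 (B): { -1; -3/4; -5/8 | -1/2; 0 } ⇒ -9/16
edge 6 of 15 (R): { -1; -3/4; -5/8 | -9/16; -1/2; 0 } ⇒ -19/32
edge 7 of 15 (R): { -1; -3/4; -5/8 | -19/32; -9/16; -1/2; 0 } ⇒ -39/64
edge 8 of 15 (B): { -1; -3/4; -5/8; -39/64 | -19/32; -9/16; -1/2; 0 } ⇒ -77/128
edge 9 of 15 (B): { -1; -3/4; -5/8; -39/64; -77/128 | -19/32; -9/16; -1/2; 0 } ⇒ -153/256
edge 10 of 15 (B): { -1; -3/4; -5/8; -39/64; -77/128; -153/256 | -19/32; -9/16; -1/2; 0 } ⇒ -305/512
edge 11 of 15 (R): { -1; -3/4; -5/8; -39/64; -77/128; -153/256 | -305/512; -19/32; -9/16; -1/2; 0 } ⇒ -611/1024
edge 12 of 15 (B): { -1; -3/4; -5/8; -39/64; -77/128; -153/256; -611/1024 | -305/512; -19/32; -9/16; -1/2; 0 } ⇒ -1221/2048
edge 13 of 15 (B): { -1; -3/4; -5/8; -39/64; -77/128; -153/256; -611/1024; -1221/2048 | -305/512; -19/32; -9/16; -1/2; 0 } ⇒ -2441/4096
edge 14 of 15 (B): { -1; -3/4; -5/8; -39/64; -77/128; -153/256; -611/1024; -1221/2048; -2441/4096 | -305/512; -19/32; -9/16; -1/2; 0 } ⇒ -4881/8192
edge 15 of 15 (B): { -1; -3/4; -5/8; -39/64; -77/128; -153/256; -611/1024; -1221/2048; -2441/4096; -4881/8192 | -305/512; -19/32; -9/16; -1/2; 0 } ⇒ -9761/16384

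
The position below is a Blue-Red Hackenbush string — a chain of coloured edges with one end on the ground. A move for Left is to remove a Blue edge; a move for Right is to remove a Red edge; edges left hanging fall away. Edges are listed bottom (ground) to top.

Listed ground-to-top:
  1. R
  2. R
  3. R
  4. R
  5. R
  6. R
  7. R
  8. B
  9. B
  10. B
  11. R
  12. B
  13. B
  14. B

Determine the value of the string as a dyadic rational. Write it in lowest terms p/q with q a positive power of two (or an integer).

-785/128

Build g(s[:k]) for k = 1..14, string s = R R R R R R R B B B R B B B.
1 of 14 · R · max L −∞ · min R 0 — -1
2 of 14 · RR · max L −∞ · min R -1 — -2
3 of 14 · RRR · max L −∞ · min R -2 — -3
4 of 14 · RRRR · max L −∞ · min R -3 — -4
5 of 14 · RRRRR · max L −∞ · min R -4 — -5
6 of 14 · RRRRRR · max L −∞ · min R -5 — -6
7 of 14 · RRRRRRR · max L −∞ · min R -6 — -7
8 of 14 · RRRRRRRB · max L -7 · min R -6 — -13/2
9 of 14 · RRRRRRRBB · max L -13/2 · min R -6 — -25/4
10 of 14 · RRRRRRRBBB · max L -25/4 · min R -6 — -49/8
11 of 14 · RRRRRRRBBBR · max L -25/4 · min R -49/8 — -99/16
12 of 14 · RRRRRRRBBBRB · max L -99/16 · min R -49/8 — -197/32
13 of 14 · RRRRRRRBBBRBB · max L -197/32 · min R -49/8 — -393/64
14 of 14 · RRRRRRRBBBRBBB · max L -393/64 · min R -49/8 — -785/128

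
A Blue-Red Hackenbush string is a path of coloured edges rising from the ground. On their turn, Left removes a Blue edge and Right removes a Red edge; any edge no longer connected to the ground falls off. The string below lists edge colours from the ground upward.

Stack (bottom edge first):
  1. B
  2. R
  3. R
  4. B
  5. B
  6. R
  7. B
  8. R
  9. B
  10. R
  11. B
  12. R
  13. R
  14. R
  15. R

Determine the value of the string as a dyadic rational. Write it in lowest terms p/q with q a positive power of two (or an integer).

Recurse on prefixes of the 15-edge string B R R B B R B R B R B R R R R:
1 of 15 · B · max L 0 · min R +∞ → 1
2 of 15 · BR · max L 0 · min R 1 → 1/2
3 of 15 · BRR · max L 0 · min R 1/2 → 1/4
4 of 15 · BRRB · max L 1/4 · min R 1/2 → 3/8
5 of 15 · BRRBB · max L 3/8 · min R 1/2 → 7/16
6 of 15 · BRRBBR · max L 3/8 · min R 7/16 → 13/32
7 of 15 · BRRBBRB · max L 13/32 · min R 7/16 → 27/64
8 of 15 · BRRBBRBR · max L 13/32 · min R 27/64 → 53/128
9 of 15 · BRRBBRBRB · max L 53/128 · min R 27/64 → 107/256
10 of 15 · BRRBBRBRBR · max L 53/128 · min R 107/256 → 213/512
11 of 15 · BRRBBRBRBRB · max L 213/512 · min R 107/256 → 427/1024
12 of 15 · BRRBBRBRBRBR · max L 213/512 · min R 427/1024 → 853/2048
13 of 15 · BRRBBRBRBRBRR · max L 213/512 · min R 853/2048 → 1705/4096
14 of 15 · BRRBBRBRBRBRRR · max L 213/512 · min R 1705/4096 → 3409/8192
15 of 15 · BRRBBRBRBRBRRRR · max L 213/512 · min R 3409/8192 → 6817/16384

6817/16384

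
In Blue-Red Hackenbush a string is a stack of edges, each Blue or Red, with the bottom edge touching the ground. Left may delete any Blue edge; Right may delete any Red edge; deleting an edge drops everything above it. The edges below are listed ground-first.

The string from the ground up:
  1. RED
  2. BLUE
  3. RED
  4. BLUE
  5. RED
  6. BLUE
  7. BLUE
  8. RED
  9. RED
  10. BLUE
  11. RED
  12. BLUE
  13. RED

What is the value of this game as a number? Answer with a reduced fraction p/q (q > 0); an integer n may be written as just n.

g_1 [R]  L=[∅]  R=[0]  — -1
g_2 [RB]  L=[-1]  R=[0]  — -1/2
g_3 [RBR]  L=[-1]  R=[-1/2,0]  — -3/4
g_4 [RBRB]  L=[-1,-3/4]  R=[-1/2,0]  — -5/8
g_5 [RBRBR]  L=[-1,-3/4]  R=[-5/8,-1/2,0]  — -11/16
g_6 [RBRBRB]  L=[-1,-3/4,-11/16]  R=[-5/8,-1/2,0]  — -21/32
g_7 [RBRBRBB]  L=[-1,-3/4,-11/16,-21/32]  R=[-5/8,-1/2,0]  — -41/64
g_8 [RBRBRBBR]  L=[-1,-3/4,-11/16,-21/32]  R=[-41/64,-5/8,-1/2,0]  — -83/128
g_9 [RBRBRBBRR]  L=[-1,-3/4,-11/16,-21/32]  R=[-83/128,-41/64,-5/8,-1/2,0]  — -167/256
g_10 [RBRBRBBRRB]  L=[-1,-3/4,-11/16,-21/32,-167/256]  R=[-83/128,-41/64,-5/8,-1/2,0]  — -333/512
g_11 [RBRBRBBRRBR]  L=[-1,-3/4,-11/16,-21/32,-167/256]  R=[-333/512,-83/128,-41/64,-5/8,-1/2,0]  — -667/1024
g_12 [RBRBRBBRRBRB]  L=[-1,-3/4,-11/16,-21/32,-167/256,-667/1024]  R=[-333/512,-83/128,-41/64,-5/8,-1/2,0]  — -1333/2048
g_13 [RBRBRBBRRBRBR]  L=[-1,-3/4,-11/16,-21/32,-167/256,-667/1024]  R=[-1333/2048,-333/512,-83/128,-41/64,-5/8,-1/2,0]  — -2667/4096

-2667/4096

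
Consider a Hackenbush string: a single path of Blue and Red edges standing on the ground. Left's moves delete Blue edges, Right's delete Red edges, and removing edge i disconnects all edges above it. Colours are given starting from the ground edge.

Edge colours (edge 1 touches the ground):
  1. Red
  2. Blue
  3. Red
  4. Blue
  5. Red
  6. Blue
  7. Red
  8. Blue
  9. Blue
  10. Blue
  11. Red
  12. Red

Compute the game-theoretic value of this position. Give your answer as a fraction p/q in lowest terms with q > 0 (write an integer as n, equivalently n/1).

-1351/2048

Build v(s[:k]) for k = 1..12, string s = Red Blue Red Blue Red Blue Red Blue Blue Blue Red Red.
edge 1 of 12 (Red): { — | 0 } so -1
edge 2 of 12 (Blue): { -1 | 0 } so -1/2
edge 3 of 12 (Red): { -1 | -1/2,0 } so -3/4
edge 4 of 12 (Blue): { -1,-3/4 | -1/2,0 } so -5/8
edge 5 of 12 (Red): { -1,-3/4 | -5/8,-1/2,0 } so -11/16
edge 6 of 12 (Blue): { -1,-3/4,-11/16 | -5/8,-1/2,0 } so -21/32
edge 7 of 12 (Red): { -1,-3/4,-11/16 | -21/32,-5/8,-1/2,0 } so -43/64
edge 8 of 12 (Blue): { -1,-3/4,-11/16,-43/64 | -21/32,-5/8,-1/2,0 } so -85/128
edge 9 of 12 (Blue): { -1,-3/4,-11/16,-43/64,-85/128 | -21/32,-5/8,-1/2,0 } so -169/256
edge 10 of 12 (Blue): { -1,-3/4,-11/16,-43/64,-85/128,-169/256 | -21/32,-5/8,-1/2,0 } so -337/512
edge 11 of 12 (Red): { -1,-3/4,-11/16,-43/64,-85/128,-169/256 | -337/512,-21/32,-5/8,-1/2,0 } so -675/1024
edge 12 of 12 (Red): { -1,-3/4,-11/16,-43/64,-85/128,-169/256 | -675/1024,-337/512,-21/32,-5/8,-1/2,0 } so -1351/2048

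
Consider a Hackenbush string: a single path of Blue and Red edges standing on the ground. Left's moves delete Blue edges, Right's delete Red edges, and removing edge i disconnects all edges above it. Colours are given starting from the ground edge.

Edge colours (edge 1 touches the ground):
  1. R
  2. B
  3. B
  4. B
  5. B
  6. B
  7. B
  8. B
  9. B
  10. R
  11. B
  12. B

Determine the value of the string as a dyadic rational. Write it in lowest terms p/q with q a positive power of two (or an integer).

1 of 12 · R · max L −∞ · min R 0 -> -1
2 of 12 · RB · max L -1 · min R 0 -> -1/2
3 of 12 · RBB · max L -1/2 · min R 0 -> -1/4
4 of 12 · RBBB · max L -1/4 · min R 0 -> -1/8
5 of 12 · RBBBB · max L -1/8 · min R 0 -> -1/16
6 of 12 · RBBBBB · max L -1/16 · min R 0 -> -1/32
7 of 12 · RBBBBBB · max L -1/32 · min R 0 -> -1/64
8 of 12 · RBBBBBBB · max L -1/64 · min R 0 -> -1/128
9 of 12 · RBBBBBBBB · max L -1/128 · min R 0 -> -1/256
10 of 12 · RBBBBBBBBR · max L -1/128 · min R -1/256 -> -3/512
11 of 12 · RBBBBBBBBRB · max L -3/512 · min R -1/256 -> -5/1024
12 of 12 · RBBBBBBBBRBB · max L -5/1024 · min R -1/256 -> -9/2048

-9/2048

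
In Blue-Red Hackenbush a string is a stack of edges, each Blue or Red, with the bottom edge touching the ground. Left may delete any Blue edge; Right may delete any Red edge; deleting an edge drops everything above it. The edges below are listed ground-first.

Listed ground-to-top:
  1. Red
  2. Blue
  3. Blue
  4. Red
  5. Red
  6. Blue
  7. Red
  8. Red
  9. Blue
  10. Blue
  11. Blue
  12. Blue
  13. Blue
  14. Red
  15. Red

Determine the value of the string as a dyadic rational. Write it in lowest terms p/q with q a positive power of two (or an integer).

step 1: add Red to get R; options L={ none } R={ 0 } — -1
step 2: add Blue to get RB; options L={ -1 } R={ 0 } — -1/2
step 3: add Blue to get RBB; options L={ -1 -1/2 } R={ 0 } — -1/4
step 4: add Red to get RBBR; options L={ -1 -1/2 } R={ -1/4 0 } — -3/8
step 5: add Red to get RBBRR; options L={ -1 -1/2 } R={ -3/8 -1/4 0 } — -7/16
step 6: add Blue to get RBBRRB; options L={ -1 -1/2 -7/16 } R={ -3/8 -1/4 0 } — -13/32
step 7: add Red to get RBBRRBR; options L={ -1 -1/2 -7/16 } R={ -13/32 -3/8 -1/4 0 } — -27/64
step 8: add Red to get RBBRRBRR; options L={ -1 -1/2 -7/16 } R={ -27/64 -13/32 -3/8 -1/4 0 } — -55/128
step 9: add Blue to get RBBRRBRRB; options L={ -1 -1/2 -7/16 -55/128 } R={ -27/64 -13/32 -3/8 -1/4 0 } — -109/256
step 10: add Blue to get RBBRRBRRBB; options L={ -1 -1/2 -7/16 -55/128 -109/256 } R={ -27/64 -13/32 -3/8 -1/4 0 } — -217/512
step 11: add Blue to get RBBRRBRRBBB; options L={ -1 -1/2 -7/16 -55/128 -109/256 -217/512 } R={ -27/64 -13/32 -3/8 -1/4 0 } — -433/1024
step 12: add Blue to get RBBRRBRRBBBB; options L={ -1 -1/2 -7/16 -55/128 -109/256 -217/512 -433/1024 } R={ -27/64 -13/32 -3/8 -1/4 0 } — -865/2048
step 13: add Blue to get RBBRRBRRBBBBB; options L={ -1 -1/2 -7/16 -55/128 -109/256 -217/512 -433/1024 -865/2048 } R={ -27/64 -13/32 -3/8 -1/4 0 } — -1729/4096
step 14: add Red to get RBBRRBRRBBBBBR; options L={ -1 -1/2 -7/16 -55/128 -109/256 -217/512 -433/1024 -865/2048 } R={ -1729/4096 -27/64 -13/32 -3/8 -1/4 0 } — -3459/8192
step 15: add Red to get RBBRRBRRBBBBBRR; options L={ -1 -1/2 -7/16 -55/128 -109/256 -217/512 -433/1024 -865/2048 } R={ -3459/8192 -1729/4096 -27/64 -13/32 -3/8 -1/4 0 } — -6919/16384

-6919/16384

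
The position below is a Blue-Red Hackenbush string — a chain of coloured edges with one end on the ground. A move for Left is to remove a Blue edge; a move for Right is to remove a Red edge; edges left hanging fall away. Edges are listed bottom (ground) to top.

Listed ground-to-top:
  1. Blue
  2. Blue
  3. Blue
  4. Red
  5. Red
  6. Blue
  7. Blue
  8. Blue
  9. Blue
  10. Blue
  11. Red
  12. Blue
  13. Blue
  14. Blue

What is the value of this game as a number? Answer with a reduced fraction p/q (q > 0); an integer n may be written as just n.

val_1 [B]  L=[0]  R=[·]  -> 1
val_2 [BB]  L=[0; 1]  R=[·]  -> 2
val_3 [BBB]  L=[0; 1; 2]  R=[·]  -> 3
val_4 [BBBR]  L=[0; 1; 2]  R=[3]  -> 5/2
val_5 [BBBRR]  L=[0; 1; 2]  R=[5/2; 3]  -> 9/4
val_6 [BBBRRB]  L=[0; 1; 2; 9/4]  R=[5/2; 3]  -> 19/8
val_7 [BBBRRBB]  L=[0; 1; 2; 9/4; 19/8]  R=[5/2; 3]  -> 39/16
val_8 [BBBRRBBB]  L=[0; 1; 2; 9/4; 19/8; 39/16]  R=[5/2; 3]  -> 79/32
val_9 [BBBRRBBBB]  L=[0; 1; 2; 9/4; 19/8; 39/16; 79/32]  R=[5/2; 3]  -> 159/64
val_10 [BBBRRBBBBB]  L=[0; 1; 2; 9/4; 19/8; 39/16; 79/32; 159/64]  R=[5/2; 3]  -> 319/128
val_11 [BBBRRBBBBBR]  L=[0; 1; 2; 9/4; 19/8; 39/16; 79/32; 159/64]  R=[319/128; 5/2; 3]  -> 637/256
val_12 [BBBRRBBBBBRB]  L=[0; 1; 2; 9/4; 19/8; 39/16; 79/32; 159/64; 637/256]  R=[319/128; 5/2; 3]  -> 1275/512
val_13 [BBBRRBBBBBRBB]  L=[0; 1; 2; 9/4; 19/8; 39/16; 79/32; 159/64; 637/256; 1275/512]  R=[319/128; 5/2; 3]  -> 2551/1024
val_14 [BBBRRBBBBBRBBB]  L=[0; 1; 2; 9/4; 19/8; 39/16; 79/32; 159/64; 637/256; 1275/512; 2551/1024]  R=[319/128; 5/2; 3]  -> 5103/2048

5103/2048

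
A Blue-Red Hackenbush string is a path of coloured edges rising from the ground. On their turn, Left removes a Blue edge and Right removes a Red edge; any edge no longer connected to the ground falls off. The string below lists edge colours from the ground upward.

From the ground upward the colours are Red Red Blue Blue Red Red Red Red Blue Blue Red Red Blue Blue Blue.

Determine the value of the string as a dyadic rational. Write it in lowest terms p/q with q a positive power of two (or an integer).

-12081/8192

Build val(s[:k]) for k = 1..15, string s = Red Red Blue Blue Red Red Red Red Blue Blue Red Red Blue Blue Blue.
val(R) = { — | 0 } so -1
val(RR) = { — | -1, 0 } so -2
val(RRB) = { -2 | -1, 0 } so -3/2
val(RRBB) = { -2, -3/2 | -1, 0 } so -5/4
val(RRBBR) = { -2, -3/2 | -5/4, -1, 0 } so -11/8
val(RRBBRR) = { -2, -3/2 | -11/8, -5/4, -1, 0 } so -23/16
val(RRBBRRR) = { -2, -3/2 | -23/16, -11/8, -5/4, -1, 0 } so -47/32
val(RRBBRRRR) = { -2, -3/2 | -47/32, -23/16, -11/8, -5/4, -1, 0 } so -95/64
val(RRBBRRRRB) = { -2, -3/2, -95/64 | -47/32, -23/16, -11/8, -5/4, -1, 0 } so -189/128
val(RRBBRRRRBB) = { -2, -3/2, -95/64, -189/128 | -47/32, -23/16, -11/8, -5/4, -1, 0 } so -377/256
val(RRBBRRRRBBR) = { -2, -3/2, -95/64, -189/128 | -377/256, -47/32, -23/16, -11/8, -5/4, -1, 0 } so -755/512
val(RRBBRRRRBBRR) = { -2, -3/2, -95/64, -189/128 | -755/512, -377/256, -47/32, -23/16, -11/8, -5/4, -1, 0 } so -1511/1024
val(RRBBRRRRBBRRB) = { -2, -3/2, -95/64, -189/128, -1511/1024 | -755/512, -377/256, -47/32, -23/16, -11/8, -5/4, -1, 0 } so -3021/2048
val(RRBBRRRRBBRRBB) = { -2, -3/2, -95/64, -189/128, -1511/1024, -3021/2048 | -755/512, -377/256, -47/32, -23/16, -11/8, -5/4, -1, 0 } so -6041/4096
val(RRBBRRRRBBRRBBB) = { -2, -3/2, -95/64, -189/128, -1511/1024, -3021/2048, -6041/4096 | -755/512, -377/256, -47/32, -23/16, -11/8, -5/4, -1, 0 } so -12081/8192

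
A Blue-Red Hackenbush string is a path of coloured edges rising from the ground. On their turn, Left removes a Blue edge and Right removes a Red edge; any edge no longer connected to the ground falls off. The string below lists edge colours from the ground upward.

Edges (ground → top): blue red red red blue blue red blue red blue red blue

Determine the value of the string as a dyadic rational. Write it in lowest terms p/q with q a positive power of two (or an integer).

Build G(s[:k]) for k = 1..12, string s = blue red red red blue blue red blue red blue red blue.
b: Left { 0 }, Right {  } gives simplest 1
br: Left { 0 }, Right { 1 } gives simplest 1/2
brr: Left { 0 }, Right { 1/2, 1 } gives simplest 1/4
brrr: Left { 0 }, Right { 1/4, 1/2, 1 } gives simplest 1/8
brrrb: Left { 0, 1/8 }, Right { 1/4, 1/2, 1 } gives simplest 3/16
brrrbb: Left { 0, 1/8, 3/16 }, Right { 1/4, 1/2, 1 } gives simplest 7/32
brrrbbr: Left { 0, 1/8, 3/16 }, Right { 7/32, 1/4, 1/2, 1 } gives simplest 13/64
brrrbbrb: Left { 0, 1/8, 3/16, 13/64 }, Right { 7/32, 1/4, 1/2, 1 } gives simplest 27/128
brrrbbrbr: Left { 0, 1/8, 3/16, 13/64 }, Right { 27/128, 7/32, 1/4, 1/2, 1 } gives simplest 53/256
brrrbbrbrb: Left { 0, 1/8, 3/16, 13/64, 53/256 }, Right { 27/128, 7/32, 1/4, 1/2, 1 } gives simplest 107/512
brrrbbrbrbr: Left { 0, 1/8, 3/16, 13/64, 53/256 }, Right { 107/512, 27/128, 7/32, 1/4, 1/2, 1 } gives simplest 213/1024
brrrbbrbrbrb: Left { 0, 1/8, 3/16, 13/64, 53/256, 213/1024 }, Right { 107/512, 27/128, 7/32, 1/4, 1/2, 1 } gives simplest 427/2048

427/2048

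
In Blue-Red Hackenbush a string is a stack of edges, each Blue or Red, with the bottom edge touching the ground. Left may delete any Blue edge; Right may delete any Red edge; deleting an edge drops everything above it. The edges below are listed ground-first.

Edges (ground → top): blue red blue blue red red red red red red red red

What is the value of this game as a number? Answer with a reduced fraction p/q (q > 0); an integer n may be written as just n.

1537/2048

value(b) = { 0 | ∅ } = 1
value(br) = { 0 | 1 } = 1/2
value(brb) = { 0,1/2 | 1 } = 3/4
value(brbb) = { 0,1/2,3/4 | 1 } = 7/8
value(brbbr) = { 0,1/2,3/4 | 7/8,1 } = 13/16
value(brbbrr) = { 0,1/2,3/4 | 13/16,7/8,1 } = 25/32
value(brbbrrr) = { 0,1/2,3/4 | 25/32,13/16,7/8,1 } = 49/64
value(brbbrrrr) = { 0,1/2,3/4 | 49/64,25/32,13/16,7/8,1 } = 97/128
value(brbbrrrrr) = { 0,1/2,3/4 | 97/128,49/64,25/32,13/16,7/8,1 } = 193/256
value(brbbrrrrrr) = { 0,1/2,3/4 | 193/256,97/128,49/64,25/32,13/16,7/8,1 } = 385/512
value(brbbrrrrrrr) = { 0,1/2,3/4 | 385/512,193/256,97/128,49/64,25/32,13/16,7/8,1 } = 769/1024
value(brbbrrrrrrrr) = { 0,1/2,3/4 | 769/1024,385/512,193/256,97/128,49/64,25/32,13/16,7/8,1 } = 1537/2048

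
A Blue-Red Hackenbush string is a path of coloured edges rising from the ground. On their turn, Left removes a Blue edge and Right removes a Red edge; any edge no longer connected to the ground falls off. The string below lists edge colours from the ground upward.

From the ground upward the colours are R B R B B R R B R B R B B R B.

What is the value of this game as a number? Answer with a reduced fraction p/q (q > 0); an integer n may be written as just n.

G_1 [R]  L=[—]  R=[0]  → -1
G_2 [RB]  L=[-1]  R=[0]  → -1/2
G_3 [RBR]  L=[-1]  R=[-1/2, 0]  → -3/4
G_4 [RBRB]  L=[-1, -3/4]  R=[-1/2, 0]  → -5/8
G_5 [RBRBB]  L=[-1, -3/4, -5/8]  R=[-1/2, 0]  → -9/16
G_6 [RBRBBR]  L=[-1, -3/4, -5/8]  R=[-9/16, -1/2, 0]  → -19/32
G_7 [RBRBBRR]  L=[-1, -3/4, -5/8]  R=[-19/32, -9/16, -1/2, 0]  → -39/64
G_8 [RBRBBRRB]  L=[-1, -3/4, -5/8, -39/64]  R=[-19/32, -9/16, -1/2, 0]  → -77/128
G_9 [RBRBBRRBR]  L=[-1, -3/4, -5/8, -39/64]  R=[-77/128, -19/32, -9/16, -1/2, 0]  → -155/256
G_10 [RBRBBRRBRB]  L=[-1, -3/4, -5/8, -39/64, -155/256]  R=[-77/128, -19/32, -9/16, -1/2, 0]  → -309/512
G_11 [RBRBBRRBRBR]  L=[-1, -3/4, -5/8, -39/64, -155/256]  R=[-309/512, -77/128, -19/32, -9/16, -1/2, 0]  → -619/1024
G_12 [RBRBBRRBRBRB]  L=[-1, -3/4, -5/8, -39/64, -155/256, -619/1024]  R=[-309/512, -77/128, -19/32, -9/16, -1/2, 0]  → -1237/2048
G_13 [RBRBBRRBRBRBB]  L=[-1, -3/4, -5/8, -39/64, -155/256, -619/1024, -1237/2048]  R=[-309/512, -77/128, -19/32, -9/16, -1/2, 0]  → -2473/4096
G_14 [RBRBBRRBRBRBBR]  L=[-1, -3/4, -5/8, -39/64, -155/256, -619/1024, -1237/2048]  R=[-2473/4096, -309/512, -77/128, -19/32, -9/16, -1/2, 0]  → -4947/8192
G_15 [RBRBBRRBRBRBBRB]  L=[-1, -3/4, -5/8, -39/64, -155/256, -619/1024, -1237/2048, -4947/8192]  R=[-2473/4096, -309/512, -77/128, -19/32, -9/16, -1/2, 0]  → -9893/16384

-9893/16384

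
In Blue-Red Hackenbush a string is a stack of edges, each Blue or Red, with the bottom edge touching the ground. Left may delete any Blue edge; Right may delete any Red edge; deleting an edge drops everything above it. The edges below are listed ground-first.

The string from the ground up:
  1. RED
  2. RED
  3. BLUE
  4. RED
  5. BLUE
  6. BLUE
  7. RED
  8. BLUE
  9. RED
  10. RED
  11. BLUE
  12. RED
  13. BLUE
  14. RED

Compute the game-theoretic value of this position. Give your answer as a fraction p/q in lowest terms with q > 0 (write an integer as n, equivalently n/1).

Recurse on prefixes of the 14-edge string RED RED BLUE RED BLUE BLUE RED BLUE RED RED BLUE RED BLUE RED:
step 1: add RED to get R; options L={ (no moves) } R={ 0 } → -1
step 2: add RED to get RR; options L={ (no moves) } R={ -1 0 } → -2
step 3: add BLUE to get RRB; options L={ -2 } R={ -1 0 } → -3/2
step 4: add RED to get RRBR; options L={ -2 } R={ -3/2 -1 0 } → -7/4
step 5: add BLUE to get RRBRB; options L={ -2 -7/4 } R={ -3/2 -1 0 } → -13/8
step 6: add BLUE to get RRBRBB; options L={ -2 -7/4 -13/8 } R={ -3/2 -1 0 } → -25/16
step 7: add RED to get RRBRBBR; options L={ -2 -7/4 -13/8 } R={ -25/16 -3/2 -1 0 } → -51/32
step 8: add BLUE to get RRBRBBRB; options L={ -2 -7/4 -13/8 -51/32 } R={ -25/16 -3/2 -1 0 } → -101/64
step 9: add RED to get RRBRBBRBR; options L={ -2 -7/4 -13/8 -51/32 } R={ -101/64 -25/16 -3/2 -1 0 } → -203/128
step 10: add RED to get RRBRBBRBRR; options L={ -2 -7/4 -13/8 -51/32 } R={ -203/128 -101/64 -25/16 -3/2 -1 0 } → -407/256
step 11: add BLUE to get RRBRBBRBRRB; options L={ -2 -7/4 -13/8 -51/32 -407/256 } R={ -203/128 -101/64 -25/16 -3/2 -1 0 } → -813/512
step 12: add RED to get RRBRBBRBRRBR; options L={ -2 -7/4 -13/8 -51/32 -407/256 } R={ -813/512 -203/128 -101/64 -25/16 -3/2 -1 0 } → -1627/1024
step 13: add BLUE to get RRBRBBRBRRBRB; options L={ -2 -7/4 -13/8 -51/32 -407/256 -1627/1024 } R={ -813/512 -203/128 -101/64 -25/16 -3/2 -1 0 } → -3253/2048
step 14: add RED to get RRBRBBRBRRBRBR; options L={ -2 -7/4 -13/8 -51/32 -407/256 -1627/1024 } R={ -3253/2048 -813/512 -203/128 -101/64 -25/16 -3/2 -1 0 } → -6507/4096

-6507/4096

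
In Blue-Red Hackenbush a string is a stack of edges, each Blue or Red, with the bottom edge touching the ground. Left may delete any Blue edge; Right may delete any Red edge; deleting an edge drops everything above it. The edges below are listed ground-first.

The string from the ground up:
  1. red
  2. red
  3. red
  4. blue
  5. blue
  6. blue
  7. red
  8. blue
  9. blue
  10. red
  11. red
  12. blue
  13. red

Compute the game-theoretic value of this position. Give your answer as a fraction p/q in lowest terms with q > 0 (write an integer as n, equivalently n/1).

-2203/1024

g(r) = {  | 0 } -> -1
g(rr) = {  | -1; 0 } -> -2
g(rrr) = {  | -2; -1; 0 } -> -3
g(rrrb) = { -3 | -2; -1; 0 } -> -5/2
g(rrrbb) = { -3; -5/2 | -2; -1; 0 } -> -9/4
g(rrrbbb) = { -3; -5/2; -9/4 | -2; -1; 0 } -> -17/8
g(rrrbbbr) = { -3; -5/2; -9/4 | -17/8; -2; -1; 0 } -> -35/16
g(rrrbbbrb) = { -3; -5/2; -9/4; -35/16 | -17/8; -2; -1; 0 } -> -69/32
g(rrrbbbrbb) = { -3; -5/2; -9/4; -35/16; -69/32 | -17/8; -2; -1; 0 } -> -137/64
g(rrrbbbrbbr) = { -3; -5/2; -9/4; -35/16; -69/32 | -137/64; -17/8; -2; -1; 0 } -> -275/128
g(rrrbbbrbbrr) = { -3; -5/2; -9/4; -35/16; -69/32 | -275/128; -137/64; -17/8; -2; -1; 0 } -> -551/256
g(rrrbbbrbbrrb) = { -3; -5/2; -9/4; -35/16; -69/32; -551/256 | -275/128; -137/64; -17/8; -2; -1; 0 } -> -1101/512
g(rrrbbbrbbrrbr) = { -3; -5/2; -9/4; -35/16; -69/32; -551/256 | -1101/512; -275/128; -137/64; -17/8; -2; -1; 0 } -> -2203/1024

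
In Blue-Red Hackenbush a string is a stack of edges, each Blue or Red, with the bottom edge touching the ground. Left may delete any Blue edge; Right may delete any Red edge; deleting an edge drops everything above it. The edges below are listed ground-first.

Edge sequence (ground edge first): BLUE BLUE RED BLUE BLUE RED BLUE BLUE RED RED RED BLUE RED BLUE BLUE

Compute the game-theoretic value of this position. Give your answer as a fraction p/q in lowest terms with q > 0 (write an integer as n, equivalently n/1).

15127/8192

Recurse on prefixes of the 15-edge string BLUE BLUE RED BLUE BLUE RED BLUE BLUE RED RED RED BLUE RED BLUE BLUE:
g_1 [B]  L=[0]  R=[none]  ⇒ 1
g_2 [BB]  L=[0, 1]  R=[none]  ⇒ 2
g_3 [BBR]  L=[0, 1]  R=[2]  ⇒ 3/2
g_4 [BBRB]  L=[0, 1, 3/2]  R=[2]  ⇒ 7/4
g_5 [BBRBB]  L=[0, 1, 3/2, 7/4]  R=[2]  ⇒ 15/8
g_6 [BBRBBR]  L=[0, 1, 3/2, 7/4]  R=[15/8, 2]  ⇒ 29/16
g_7 [BBRBBRB]  L=[0, 1, 3/2, 7/4, 29/16]  R=[15/8, 2]  ⇒ 59/32
g_8 [BBRBBRBB]  L=[0, 1, 3/2, 7/4, 29/16, 59/32]  R=[15/8, 2]  ⇒ 119/64
g_9 [BBRBBRBBR]  L=[0, 1, 3/2, 7/4, 29/16, 59/32]  R=[119/64, 15/8, 2]  ⇒ 237/128
g_10 [BBRBBRBBRR]  L=[0, 1, 3/2, 7/4, 29/16, 59/32]  R=[237/128, 119/64, 15/8, 2]  ⇒ 473/256
g_11 [BBRBBRBBRRR]  L=[0, 1, 3/2, 7/4, 29/16, 59/32]  R=[473/256, 237/128, 119/64, 15/8, 2]  ⇒ 945/512
g_12 [BBRBBRBBRRRB]  L=[0, 1, 3/2, 7/4, 29/16, 59/32, 945/512]  R=[473/256, 237/128, 119/64, 15/8, 2]  ⇒ 1891/1024
g_13 [BBRBBRBBRRRBR]  L=[0, 1, 3/2, 7/4, 29/16, 59/32, 945/512]  R=[1891/1024, 473/256, 237/128, 119/64, 15/8, 2]  ⇒ 3781/2048
g_14 [BBRBBRBBRRRBRB]  L=[0, 1, 3/2, 7/4, 29/16, 59/32, 945/512, 3781/2048]  R=[1891/1024, 473/256, 237/128, 119/64, 15/8, 2]  ⇒ 7563/4096
g_15 [BBRBBRBBRRRBRBB]  L=[0, 1, 3/2, 7/4, 29/16, 59/32, 945/512, 3781/2048, 7563/4096]  R=[1891/1024, 473/256, 237/128, 119/64, 15/8, 2]  ⇒ 15127/8192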